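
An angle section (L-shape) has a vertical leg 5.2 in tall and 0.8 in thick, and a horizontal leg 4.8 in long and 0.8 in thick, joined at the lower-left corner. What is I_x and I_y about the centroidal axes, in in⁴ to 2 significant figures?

I_x ≈ 18 in⁴, I_y ≈ 15 in⁴

Break the section into simple shapes (no overlaps), measuring from the bottom-left corner of the bounding box.
Vertical leg: 0.8 × 5.2, A = 4.16 in², y = 2.6 in, Ī = 9.374 in⁴.
Horizontal leg (remainder): 4 × 0.8, A = 3.2 in², y = 0.4 in, Ī = 0.1707 in⁴.
Centroid: ȳ = ΣA·y / ΣA = 1.643 in.
Transfer each piece to the centroidal x-axis using Ī + A·d² with d = y − 1.643:
  vertical leg: d = 0.9565 in → contributes +13.18 in⁴
  horizontal leg (remainder): d = -1.243 in → contributes +5.119 in⁴
Total I = 18.3 in⁴.
For the y-axis: x̄ = 1.443 in.
Repeating about the centroidal y-axis gives I_y = 14.91 in⁴.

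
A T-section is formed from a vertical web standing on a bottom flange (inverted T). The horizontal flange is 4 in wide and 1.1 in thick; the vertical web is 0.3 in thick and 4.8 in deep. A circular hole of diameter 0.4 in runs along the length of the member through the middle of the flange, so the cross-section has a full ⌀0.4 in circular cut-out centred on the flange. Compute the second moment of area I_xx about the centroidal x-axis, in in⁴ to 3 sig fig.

I_xx ≈ 12.6 in⁴

Break the section into simple shapes (no overlaps), measuring from the bottom-left corner of the bounding box.
Flange: 4 × 1.1, A = 4.4 in², y = 0.55 in, Ī = 0.44367 in⁴.
Web: 0.3 × 4.8, A = 1.44 in², y = 3.5 in, Ī = 2.7648 in⁴.
Hole (subtracted): ⌀0.4, A = 0.12566 in², y = 0.55 in, Ī = 0.0012566 in⁴.
Centroid: ȳ = ΣA·y / ΣA = 1.2934 in.
Transfer each piece to the centroidal x-axis using Ī + A·d² with d = y − 1.2934:
  flange: d = -0.74339 in → contributes +2.8753 in⁴
  web: d = 2.2066 in → contributes +9.7763 in⁴
  hole: d = -0.74339 in → contributes −0.070703 in⁴
Total I = 12.581 in⁴.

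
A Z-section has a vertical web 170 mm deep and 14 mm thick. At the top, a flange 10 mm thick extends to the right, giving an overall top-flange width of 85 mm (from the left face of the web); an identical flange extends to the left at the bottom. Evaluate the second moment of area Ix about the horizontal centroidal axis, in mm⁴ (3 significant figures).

Ix ≈ 1.48 × 10⁷ mm⁴

Split into non-overlapping primitives; take the origin at the lower-left of the bounding box.
Web: 14 × 170, A = 2 380 mm², y = 85 mm, Ī = 5 731 833 mm⁴.
Top flange (beyond web): 71 × 10, A = 710 mm², y = 165 mm, Ī = 5916.7 mm⁴.
Bottom flange (beyond web): 71 × 10, A = 710 mm², y = 5 mm, Ī = 5916.7 mm⁴.
Centroid: ȳ = ΣA·y / ΣA = 85 mm.
Transfer each piece to the horizontal centroidal axis using Ī + A·d² with d = y − 85:
  web: d = 0 mm → contributes +5 731 833 mm⁴
  top flange (beyond web): d = 80 mm → contributes +4 549 917 mm⁴
  bottom flange (beyond web): d = -80 mm → contributes +4 549 917 mm⁴
Total I = 14 831 667 mm⁴.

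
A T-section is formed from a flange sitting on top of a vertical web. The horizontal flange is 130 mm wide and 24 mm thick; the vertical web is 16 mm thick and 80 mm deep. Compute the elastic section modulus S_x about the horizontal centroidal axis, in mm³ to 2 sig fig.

S_x ≈ 4.3 × 10⁴ mm³

Break the section into simple shapes (no overlaps), measuring from the bottom-left corner of the bounding box.
Flange: 130 × 24, A = 3 120 mm², y = 92 mm, Ī = 149 760 mm⁴.
Web: 16 × 80, A = 1 280 mm², y = 40 mm, Ī = 682 667 mm⁴.
Centroid: ȳ = ΣA·y / ΣA = 76.87 mm.
Transfer each piece to the horizontal centroidal axis using Ī + A·d² with d = y − 76.87:
  flange: d = 15.13 mm → contributes +863 723 mm⁴
  web: d = -36.87 mm → contributes +2 422 952 mm⁴
Total I = 3 286 675 mm⁴.
Extreme fibre distance c = 76.87 mm; S = I/c = 42 755 mm³.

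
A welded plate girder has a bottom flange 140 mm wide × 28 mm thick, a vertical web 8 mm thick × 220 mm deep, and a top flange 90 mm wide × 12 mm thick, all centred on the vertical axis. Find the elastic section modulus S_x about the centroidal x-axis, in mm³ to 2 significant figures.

Treat the section as a set of non-overlapping primitives; coordinates are from the bounding-box lower-left.
Bottom plate: 140 × 28, A = 3 920 mm², y = 14 mm, Ī = 256 107 mm⁴.
Web plate: 8 × 220, A = 1 760 mm², y = 138 mm, Ī = 7 098 667 mm⁴.
Top plate: 90 × 12, A = 1 080 mm², y = 254 mm, Ī = 12 960 mm⁴.
Centroid: ȳ = ΣA·y / ΣA = 84.63 mm.
Transfer each piece to the centroidal x-axis using Ī + A·d² with d = y − 84.63:
  bottom plate: d = -70.63 mm → contributes +19 809 867 mm⁴
  web plate: d = 53.37 mm → contributes +12 112 297 mm⁴
  top plate: d = 169.4 mm → contributes +30 995 070 mm⁴
Total I = 62 917 234 mm⁴.
Extreme fibre distance c = 175.4 mm; S = I/c = 358 763 mm³.

S_x ≈ 3.6 × 10⁵ mm³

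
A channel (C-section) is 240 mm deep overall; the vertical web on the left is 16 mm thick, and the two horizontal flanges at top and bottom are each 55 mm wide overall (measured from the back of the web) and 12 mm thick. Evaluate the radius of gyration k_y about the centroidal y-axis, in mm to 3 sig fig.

Decompose the section into non-overlapping parts with the origin at the bottom-left of its bounding rectangle.
Web: 16 × 240, A = 3 840 mm², x = 8 mm, Ī = 81 920 mm⁴.
Top flange (beyond web): 39 × 12, A = 468 mm², x = 35.5 mm, Ī = 59 319 mm⁴.
Bottom flange (beyond web): 39 × 12, A = 468 mm², x = 35.5 mm, Ī = 59 319 mm⁴.
Centroid: x̄ = ΣA·x / ΣA = 13.389 mm.
Transfer each piece to the centroidal y-axis using Ī + A·d² with d = x − 13.389:
  web: d = -5.3894 mm → contributes +193 457 mm⁴
  top flange (beyond web): d = 22.111 mm → contributes +288 113 mm⁴
  bottom flange (beyond web): d = 22.111 mm → contributes +288 113 mm⁴
Total I = 769 684 mm⁴.
Radius of gyration: k = √(I/A) = √(769 684 / 4 776) = 12.695 mm.

k_y ≈ 12.7 mm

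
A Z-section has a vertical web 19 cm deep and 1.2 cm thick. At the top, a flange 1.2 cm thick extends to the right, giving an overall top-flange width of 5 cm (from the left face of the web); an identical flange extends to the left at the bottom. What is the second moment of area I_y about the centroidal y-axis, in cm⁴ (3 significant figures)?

I_y ≈ 70.7 cm⁴

Break the section into simple shapes (no overlaps), measuring from the bottom-left corner of the bounding box.
Web: 1.2 × 19, A = 22.8 cm², x = 4.4 cm, Ī = 2.736 cm⁴.
Top flange (beyond web): 3.8 × 1.2, A = 4.56 cm², x = 6.9 cm, Ī = 5.4872 cm⁴.
Bottom flange (beyond web): 3.8 × 1.2, A = 4.56 cm², x = 1.9 cm, Ī = 5.4872 cm⁴.
Centroid: x̄ = ΣA·x / ΣA = 4.4 cm.
Transfer each piece to the centroidal y-axis using Ī + A·d² with d = x − 4.4:
  web: d = 0 cm → contributes +2.736 cm⁴
  top flange (beyond web): d = 2.5 cm → contributes +33.987 cm⁴
  bottom flange (beyond web): d = -2.5 cm → contributes +33.987 cm⁴
Total I = 70.71 cm⁴.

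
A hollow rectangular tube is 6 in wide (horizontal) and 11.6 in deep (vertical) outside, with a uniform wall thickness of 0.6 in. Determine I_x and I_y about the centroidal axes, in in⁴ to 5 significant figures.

I_x ≈ 330.50 in⁴, I_y ≈ 112.95 in⁴

Break the section into simple shapes (no overlaps), measuring from the bottom-left corner of the bounding box.
Outer rectangle: 6 × 11.6, A = 69.6 in², y = 5.8 in, Ī = 780.448 in⁴.
Inner void (subtracted): 4.8 × 10.4, A = 49.92 in², y = 5.8 in, Ī = 449.9456 in⁴.
By symmetry the centroid is at mid-height, ȳ = 5.8 in.
All pieces are centred on the centroidal x-axis, so I = ΣĪ (holes subtracted) = 330.5024 in⁴.
Repeating about the centroidal y-axis gives I_y = 112.9536 in⁴.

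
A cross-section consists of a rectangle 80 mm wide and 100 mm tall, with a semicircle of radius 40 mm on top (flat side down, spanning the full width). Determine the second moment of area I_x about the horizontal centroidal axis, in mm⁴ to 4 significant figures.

Treat the section as a set of non-overlapping primitives; coordinates are from the bounding-box lower-left.
Rectangular body: 80 × 100, A = 8 000 mm², y = 50 mm, Ī = 6 666 667 mm⁴.
Semicircular cap: semicircle r = 40, A = 2513.27 mm², y = 116.977 mm, Ī = 280 978 mm⁴.
Centroid: ȳ = ΣA·y / ΣA = 66.0112 mm.
Transfer each piece to the horizontal centroidal axis using Ī + A·d² with d = y − 66.0112:
  rectangular body: d = -16.0112 mm → contributes +8 717 541 mm⁴
  semicircular cap: d = 50.9653 mm → contributes +6 809 113 mm⁴
Total I = 15 526 653 mm⁴.

I_x ≈ 1.553 × 10⁷ mm⁴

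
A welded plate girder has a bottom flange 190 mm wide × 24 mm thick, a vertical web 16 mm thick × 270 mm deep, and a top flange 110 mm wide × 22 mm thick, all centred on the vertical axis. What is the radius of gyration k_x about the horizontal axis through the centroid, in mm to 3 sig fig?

Treat the section as a set of non-overlapping primitives; coordinates are from the bounding-box lower-left.
Bottom plate: 190 × 24, A = 4 560 mm², y = 12 mm, Ī = 218 880 mm⁴.
Web plate: 16 × 270, A = 4 320 mm², y = 159 mm, Ī = 26 244 000 mm⁴.
Top plate: 110 × 22, A = 2 420 mm², y = 305 mm, Ī = 97 607 mm⁴.
Centroid: ȳ = ΣA·y / ΣA = 130.95 mm.
Transfer each piece to the horizontal axis through the centroid using Ī + A·d² with d = y − 130.95:
  bottom plate: d = -118.95 mm → contributes +64 735 427 mm⁴
  web plate: d = 28.053 mm → contributes +29 643 737 mm⁴
  top plate: d = 174.05 mm → contributes +73 410 250 mm⁴
Total I = 167 789 415 mm⁴.
Radius of gyration: k = √(I/A) = √(167 789 415 / 11 300) = 121.85 mm.

k_x ≈ 122 mm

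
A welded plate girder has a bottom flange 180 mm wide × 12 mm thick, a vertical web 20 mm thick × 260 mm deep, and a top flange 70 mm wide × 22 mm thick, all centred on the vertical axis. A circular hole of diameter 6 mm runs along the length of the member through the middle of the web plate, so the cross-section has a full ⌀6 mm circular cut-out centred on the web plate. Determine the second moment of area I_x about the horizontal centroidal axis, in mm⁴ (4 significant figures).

Split into non-overlapping primitives; take the origin at the lower-left of the bounding box.
Bottom plate: 180 × 12, A = 2 160 mm², y = 6 mm, Ī = 25 920 mm⁴.
Web plate: 20 × 260, A = 5 200 mm², y = 142 mm, Ī = 29 293 333 mm⁴.
Top plate: 70 × 22, A = 1 540 mm², y = 283 mm, Ī = 62113.3 mm⁴.
Hole (subtracted): ⌀6, A = 28.2743 mm², y = 142 mm, Ī = 63.6173 mm⁴.
Centroid: ȳ = ΣA·y / ΣA = 133.364 mm.
Transfer each piece to the horizontal centroidal axis using Ī + A·d² with d = y − 133.364:
  bottom plate: d = -127.364 mm → contributes +35 064 317 mm⁴
  web plate: d = 8.63643 mm → contributes +29 681 190 mm⁴
  top plate: d = 149.636 mm → contributes +34 544 346 mm⁴
  hole: d = 8.63643 mm → contributes −2172.54 mm⁴
Total I = 99 287 680 mm⁴.

I_x ≈ 9.929 × 10⁷ mm⁴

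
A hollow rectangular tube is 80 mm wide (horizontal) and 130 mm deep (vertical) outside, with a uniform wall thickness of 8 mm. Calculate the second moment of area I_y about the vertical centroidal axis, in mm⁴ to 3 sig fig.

Decompose the section into non-overlapping parts with the origin at the bottom-left of its bounding rectangle.
Outer rectangle: 80 × 130, A = 10 400 mm², x = 40 mm, Ī = 5 546 667 mm⁴.
Inner void (subtracted): 64 × 114, A = 7 296 mm², x = 40 mm, Ī = 2 490 368 mm⁴.
By symmetry the centroid is at mid-width, x̄ = 40 mm.
All pieces are centred on the vertical centroidal axis, so I = ΣĪ (holes subtracted) = 3 056 299 mm⁴.

I_y ≈ 3.06 × 10⁶ mm⁴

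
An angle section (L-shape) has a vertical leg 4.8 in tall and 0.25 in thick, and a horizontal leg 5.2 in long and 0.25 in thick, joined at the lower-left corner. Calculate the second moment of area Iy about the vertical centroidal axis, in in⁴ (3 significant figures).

Break the section into simple shapes (no overlaps), measuring from the bottom-left corner of the bounding box.
Vertical leg: 0.25 × 4.8, A = 1.2 in², x = 0.125 in, Ī = 0.00625 in⁴.
Horizontal leg (remainder): 4.95 × 0.25, A = 1.2375 in², x = 2.725 in, Ī = 2.5268 in⁴.
Centroid: x̄ = ΣA·x / ΣA = 1.445 in.
Transfer each piece to the vertical centroidal axis using Ī + A·d² with d = x − 1.445:
  vertical leg: d = -1.32 in → contributes +2.0971 in⁴
  horizontal leg (remainder): d = 1.28 in → contributes +4.5543 in⁴
Total I = 6.6515 in⁴.

Iy ≈ 6.65 in⁴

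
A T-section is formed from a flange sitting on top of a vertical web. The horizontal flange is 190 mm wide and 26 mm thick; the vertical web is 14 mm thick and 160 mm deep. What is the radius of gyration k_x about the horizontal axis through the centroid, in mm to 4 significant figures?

k_x ≈ 50.60 mm

Break the section into simple shapes (no overlaps), measuring from the bottom-left corner of the bounding box.
Flange: 190 × 26, A = 4 940 mm², y = 173 mm, Ī = 278 287 mm⁴.
Web: 14 × 160, A = 2 240 mm², y = 80 mm, Ī = 4 778 667 mm⁴.
Centroid: ȳ = ΣA·y / ΣA = 143.986 mm.
Transfer each piece to the horizontal axis through the centroid using Ī + A·d² with d = y − 143.986:
  flange: d = 29.0139 mm → contributes +4 436 818 mm⁴
  web: d = -63.9861 mm → contributes +13 949 714 mm⁴
Total I = 18 386 532 mm⁴.
Radius of gyration: k = √(I/A) = √(18 386 532 / 7 180) = 50.6043 mm.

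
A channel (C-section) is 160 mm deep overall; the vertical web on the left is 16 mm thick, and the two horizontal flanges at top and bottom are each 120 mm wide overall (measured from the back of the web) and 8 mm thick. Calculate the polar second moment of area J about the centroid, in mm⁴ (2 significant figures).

J ≈ 2.0 × 10⁷ mm⁴

Split into non-overlapping primitives; take the origin at the lower-left of the bounding box.
Web: 16 × 160, A = 2 560 mm², y = 80 mm, Ī = 5 461 333 mm⁴.
Top flange (beyond web): 104 × 8, A = 832 mm², y = 156 mm, Ī = 4 437 mm⁴.
Bottom flange (beyond web): 104 × 8, A = 832 mm², y = 4 mm, Ī = 4 437 mm⁴.
By symmetry the centroid is at mid-height, ȳ = 80 mm.
Transfer each piece to the centroidal x-axis using Ī + A·d² with d = y − 80:
  web: d = 0 mm → contributes +5 461 333 mm⁴
  top flange (beyond web): d = 76 mm → contributes +4 810 069 mm⁴
  bottom flange (beyond web): d = -76 mm → contributes +4 810 069 mm⁴
Total I = 15 081 472 mm⁴.
For the y-axis: x̄ = 31.64 mm.
Repeating about the centroidal y-axis gives I_y = 5 184 977 mm⁴.
Polar second moment: J = I_x + I_y = 20 266 449 mm⁴.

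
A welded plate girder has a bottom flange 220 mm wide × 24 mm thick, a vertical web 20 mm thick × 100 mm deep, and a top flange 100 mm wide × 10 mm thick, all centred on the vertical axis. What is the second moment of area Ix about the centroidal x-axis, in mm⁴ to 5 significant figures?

Ix ≈ 1.6291 × 10⁷ mm⁴

Break the section into simple shapes (no overlaps), measuring from the bottom-left corner of the bounding box.
Bottom plate: 220 × 24, A = 5 280 mm², y = 12 mm, Ī = 253 440 mm⁴.
Web plate: 20 × 100, A = 2 000 mm², y = 74 mm, Ī = 1 666 667 mm⁴.
Top plate: 100 × 10, A = 1 000 mm², y = 129 mm, Ī = 8333.333 mm⁴.
Centroid: ȳ = ΣA·y / ΣA = 41.10628 mm.
Transfer each piece to the centroidal x-axis using Ī + A·d² with d = y − 41.10628:
  bottom plate: d = -29.10628 mm → contributes +4 726 527 mm⁴
  web plate: d = 32.89372 mm → contributes +3 830 660 mm⁴
  top plate: d = 87.89372 mm → contributes +7 733 639 mm⁴
Total I = 16 290 826 mm⁴.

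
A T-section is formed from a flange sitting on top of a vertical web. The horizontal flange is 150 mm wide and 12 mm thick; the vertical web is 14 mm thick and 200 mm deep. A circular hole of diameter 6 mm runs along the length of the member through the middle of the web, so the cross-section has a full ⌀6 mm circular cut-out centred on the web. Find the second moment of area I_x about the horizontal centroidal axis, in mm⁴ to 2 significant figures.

Break the section into simple shapes (no overlaps), measuring from the bottom-left corner of the bounding box.
Flange: 150 × 12, A = 1 800 mm², y = 206 mm, Ī = 21 600 mm⁴.
Web: 14 × 200, A = 2 800 mm², y = 100 mm, Ī = 9 333 333 mm⁴.
Hole (subtracted): ⌀6, A = 28.27 mm², y = 100 mm, Ī = 63.62 mm⁴.
Centroid: ȳ = ΣA·y / ΣA = 141.7 mm.
Transfer each piece to the horizontal centroidal axis using Ī + A·d² with d = y − 141.7:
  flange: d = 64.27 mm → contributes +7 455 632 mm⁴
  web: d = -41.73 mm → contributes +14 210 352 mm⁴
  hole: d = -41.73 mm → contributes −49 312 mm⁴
Total I = 21 616 672 mm⁴.

I_x ≈ 2.2 × 10⁷ mm⁴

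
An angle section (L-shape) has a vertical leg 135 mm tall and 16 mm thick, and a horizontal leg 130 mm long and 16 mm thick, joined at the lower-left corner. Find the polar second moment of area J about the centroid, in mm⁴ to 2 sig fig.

Treat the section as a set of non-overlapping primitives; coordinates are from the bounding-box lower-left.
Vertical leg: 16 × 135, A = 2 160 mm², y = 67.5 mm, Ī = 3 280 500 mm⁴.
Horizontal leg (remainder): 114 × 16, A = 1 824 mm², y = 8 mm, Ī = 38 912 mm⁴.
Centroid: ȳ = ΣA·y / ΣA = 40.26 mm.
Transfer each piece to the centroidal x-axis using Ī + A·d² with d = y − 40.26:
  vertical leg: d = 27.24 mm → contributes +4 883 371 mm⁴
  horizontal leg (remainder): d = -32.26 mm → contributes +1 937 049 mm⁴
Total I = 6 820 421 mm⁴.
For the y-axis: x̄ = 37.76 mm.
Repeating about the centroidal y-axis gives I_y = 6 199 641 mm⁴.
Polar second moment: J = I_x + I_y = 13 020 061 mm⁴.

J ≈ 1.3 × 10⁷ mm⁴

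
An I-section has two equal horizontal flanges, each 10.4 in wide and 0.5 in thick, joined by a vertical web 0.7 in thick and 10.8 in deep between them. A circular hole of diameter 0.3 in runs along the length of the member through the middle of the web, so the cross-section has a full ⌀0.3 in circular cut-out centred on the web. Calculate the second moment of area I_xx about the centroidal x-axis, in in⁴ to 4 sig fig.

Treat the section as a set of non-overlapping primitives; coordinates are from the bounding-box lower-left.
Bottom flange: 10.4 × 0.5, A = 5.2 in², y = 0.25 in, Ī = 0.108333 in⁴.
Web: 0.7 × 10.8, A = 7.56 in², y = 5.9 in, Ī = 73.4832 in⁴.
Top flange: 10.4 × 0.5, A = 5.2 in², y = 11.55 in, Ī = 0.108333 in⁴.
Hole (subtracted): ⌀0.3, A = 0.0706858 in², y = 5.9 in, Ī = 0.000397608 in⁴.
By symmetry the centroid is at mid-height, ȳ = 5.9 in.
Transfer each piece to the centroidal x-axis using Ī + A·d² with d = y − 5.9:
  bottom flange: d = -5.65 in → contributes +166.105 in⁴
  web: d = 0 in → contributes +73.4832 in⁴
  top flange: d = 5.65 in → contributes +166.105 in⁴
  hole: d = 0 in → contributes −0.000397608 in⁴
Total I = 405.693 in⁴.

I_xx ≈ 405.7 in⁴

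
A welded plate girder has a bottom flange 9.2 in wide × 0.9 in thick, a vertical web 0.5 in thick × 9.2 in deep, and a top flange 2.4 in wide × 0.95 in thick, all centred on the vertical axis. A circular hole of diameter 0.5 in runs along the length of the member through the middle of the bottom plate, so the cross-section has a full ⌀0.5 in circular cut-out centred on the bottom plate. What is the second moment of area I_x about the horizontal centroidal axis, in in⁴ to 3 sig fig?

I_x ≈ 241 in⁴

Break the section into simple shapes (no overlaps), measuring from the bottom-left corner of the bounding box.
Bottom plate: 9.2 × 0.9, A = 8.28 in², y = 0.45 in, Ī = 0.5589 in⁴.
Web plate: 0.5 × 9.2, A = 4.6 in², y = 5.5 in, Ī = 32.445 in⁴.
Top plate: 2.4 × 0.95, A = 2.28 in², y = 10.575 in, Ī = 0.17148 in⁴.
Hole (subtracted): ⌀0.5, A = 0.19635 in², y = 0.45 in, Ī = 0.003068 in⁴.
Centroid: ȳ = ΣA·y / ΣA = 3.5452 in.
Transfer each piece to the horizontal centroidal axis using Ī + A·d² with d = y − 3.5452:
  bottom plate: d = -3.0952 in → contributes +79.882 in⁴
  web plate: d = 1.9548 in → contributes +50.024 in⁴
  top plate: d = 7.0298 in → contributes +112.85 in⁴
  hole: d = -3.0952 in → contributes −1.8841 in⁴
Total I = 240.87 in⁴.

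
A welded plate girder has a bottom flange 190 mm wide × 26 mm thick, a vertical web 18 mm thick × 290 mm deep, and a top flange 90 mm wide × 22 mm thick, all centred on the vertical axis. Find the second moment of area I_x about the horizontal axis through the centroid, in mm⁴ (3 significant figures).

Split into non-overlapping primitives; take the origin at the lower-left of the bounding box.
Bottom plate: 190 × 26, A = 4 940 mm², y = 13 mm, Ī = 278 287 mm⁴.
Web plate: 18 × 290, A = 5 220 mm², y = 171 mm, Ī = 36 583 500 mm⁴.
Top plate: 90 × 22, A = 1 980 mm², y = 327 mm, Ī = 79 860 mm⁴.
Centroid: ȳ = ΣA·y / ΣA = 132.15 mm.
Transfer each piece to the horizontal axis through the centroid using Ī + A·d² with d = y − 132.15:
  bottom plate: d = -119.15 mm → contributes +70 409 999 mm⁴
  web plate: d = 38.85 mm → contributes +44 462 197 mm⁴
  top plate: d = 194.85 mm → contributes +75 253 638 mm⁴
Total I = 190 125 834 mm⁴.

I_x ≈ 1.90 × 10⁸ mm⁴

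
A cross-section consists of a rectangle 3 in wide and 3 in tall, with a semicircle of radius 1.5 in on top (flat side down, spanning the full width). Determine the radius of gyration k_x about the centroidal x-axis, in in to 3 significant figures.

Treat the section as a set of non-overlapping primitives; coordinates are from the bounding-box lower-left.
Rectangular body: 3 × 3, A = 9 in², y = 1.5 in, Ī = 6.75 in⁴.
Semicircular cap: semicircle r = 1.5, A = 3.5343 in², y = 3.6366 in, Ī = 0.55564 in⁴.
Centroid: ȳ = ΣA·y / ΣA = 2.1025 in.
Transfer each piece to the centroidal x-axis using Ī + A·d² with d = y − 2.1025:
  rectangular body: d = -0.60246 in → contributes +10.017 in⁴
  semicircular cap: d = 1.5342 in → contributes +8.8741 in⁴
Total I = 18.891 in⁴.
Radius of gyration: k = √(I/A) = √(18.891 / 12.534) = 1.2277 in.

k_x ≈ 1.23 in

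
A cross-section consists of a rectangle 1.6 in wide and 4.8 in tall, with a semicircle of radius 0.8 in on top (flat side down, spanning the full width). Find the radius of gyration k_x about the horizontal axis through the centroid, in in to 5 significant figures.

k_x ≈ 1.5720 in

Decompose the section into non-overlapping parts with the origin at the bottom-left of its bounding rectangle.
Rectangular body: 1.6 × 4.8, A = 7.68 in², y = 2.4 in, Ī = 14.7456 in⁴.
Semicircular cap: semicircle r = 0.8, A = 1.00531 in², y = 5.139531 in, Ī = 0.04495645 in⁴.
Centroid: ȳ = ΣA·y / ΣA = 2.717096 in.
Transfer each piece to the horizontal axis through the centroid using Ī + A·d² with d = y − 2.717096:
  rectangular body: d = -0.3170959 in → contributes +15.51782 in⁴
  semicircular cap: d = 2.422435 in → contributes +5.944304 in⁴
Total I = 21.46213 in⁴.
Radius of gyration: k = √(I/A) = √(21.46213 / 8.68531) = 1.571968 in.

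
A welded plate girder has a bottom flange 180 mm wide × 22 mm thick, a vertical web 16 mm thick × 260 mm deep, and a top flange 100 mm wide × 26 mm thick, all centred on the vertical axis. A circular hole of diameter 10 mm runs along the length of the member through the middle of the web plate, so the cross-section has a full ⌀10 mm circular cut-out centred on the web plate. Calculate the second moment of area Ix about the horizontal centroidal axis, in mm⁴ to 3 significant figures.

Ix ≈ 1.52 × 10⁸ mm⁴

Treat the section as a set of non-overlapping primitives; coordinates are from the bounding-box lower-left.
Bottom plate: 180 × 22, A = 3 960 mm², y = 11 mm, Ī = 159 720 mm⁴.
Web plate: 16 × 260, A = 4 160 mm², y = 152 mm, Ī = 23 434 667 mm⁴.
Top plate: 100 × 26, A = 2 600 mm², y = 295 mm, Ī = 146 467 mm⁴.
Hole (subtracted): ⌀10, A = 78.54 mm², y = 152 mm, Ī = 490.87 mm⁴.
Centroid: ȳ = ΣA·y / ΣA = 134.47 mm.
Transfer each piece to the horizontal centroidal axis using Ī + A·d² with d = y − 134.47:
  bottom plate: d = -123.47 mm → contributes +60 527 893 mm⁴
  web plate: d = 17.531 mm → contributes +24 713 247 mm⁴
  top plate: d = 160.53 mm → contributes +67 149 350 mm⁴
  hole: d = 17.531 mm → contributes −24 630 mm⁴
Total I = 152 365 859 mm⁴.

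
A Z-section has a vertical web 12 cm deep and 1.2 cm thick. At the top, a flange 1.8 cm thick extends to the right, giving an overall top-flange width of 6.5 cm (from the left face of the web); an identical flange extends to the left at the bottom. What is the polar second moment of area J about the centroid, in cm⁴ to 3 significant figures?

J ≈ 922 cm⁴

Decompose the section into non-overlapping parts with the origin at the bottom-left of its bounding rectangle.
Web: 1.2 × 12, A = 14.4 cm², y = 6 cm, Ī = 172.8 cm⁴.
Top flange (beyond web): 5.3 × 1.8, A = 9.54 cm², y = 11.1 cm, Ī = 2.5758 cm⁴.
Bottom flange (beyond web): 5.3 × 1.8, A = 9.54 cm², y = 0.9 cm, Ī = 2.5758 cm⁴.
Centroid: ȳ = ΣA·y / ΣA = 6 cm.
Transfer each piece to the centroidal x-axis using Ī + A·d² with d = y − 6:
  web: d = 0 cm → contributes +172.8 cm⁴
  top flange (beyond web): d = 5.1 cm → contributes +250.71 cm⁴
  bottom flange (beyond web): d = -5.1 cm → contributes +250.71 cm⁴
Total I = 674.22 cm⁴.
For the y-axis: x̄ = 5.9 cm.
Repeating about the centroidal y-axis gives I_y = 247.92 cm⁴.
Polar second moment: J = I_x + I_y = 922.15 cm⁴.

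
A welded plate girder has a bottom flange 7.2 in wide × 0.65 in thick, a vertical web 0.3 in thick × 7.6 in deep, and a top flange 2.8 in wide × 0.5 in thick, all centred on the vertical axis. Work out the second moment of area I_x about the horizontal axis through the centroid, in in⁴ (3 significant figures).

Split into non-overlapping primitives; take the origin at the lower-left of the bounding box.
Bottom plate: 7.2 × 0.65, A = 4.68 in², y = 0.325 in, Ī = 0.16478 in⁴.
Web plate: 0.3 × 7.6, A = 2.28 in², y = 4.45 in, Ī = 10.974 in⁴.
Top plate: 2.8 × 0.5, A = 1.4 in², y = 8.5 in, Ī = 0.029167 in⁴.
Centroid: ȳ = ΣA·y / ΣA = 2.819 in.
Transfer each piece to the horizontal axis through the centroid using Ī + A·d² with d = y − 2.819:
  bottom plate: d = -2.494 in → contributes +29.275 in⁴
  web plate: d = 1.631 in → contributes +17.039 in⁴
  top plate: d = 5.681 in → contributes +45.212 in⁴
Total I = 91.527 in⁴.

I_x ≈ 91.5 in⁴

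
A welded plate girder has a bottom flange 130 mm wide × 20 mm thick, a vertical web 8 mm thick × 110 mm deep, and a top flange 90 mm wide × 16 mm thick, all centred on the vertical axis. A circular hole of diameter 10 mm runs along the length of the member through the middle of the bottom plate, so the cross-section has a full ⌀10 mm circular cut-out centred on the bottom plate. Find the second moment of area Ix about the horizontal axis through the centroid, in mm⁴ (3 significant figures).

Treat the section as a set of non-overlapping primitives; coordinates are from the bounding-box lower-left.
Bottom plate: 130 × 20, A = 2 600 mm², y = 10 mm, Ī = 86 667 mm⁴.
Web plate: 8 × 110, A = 880 mm², y = 75 mm, Ī = 887 333 mm⁴.
Top plate: 90 × 16, A = 1 440 mm², y = 138 mm, Ī = 30 720 mm⁴.
Hole (subtracted): ⌀10, A = 78.54 mm², y = 10 mm, Ī = 490.87 mm⁴.
Centroid: ȳ = ΣA·y / ΣA = 59.886 mm.
Transfer each piece to the horizontal axis through the centroid using Ī + A·d² with d = y − 59.886:
  bottom plate: d = -49.886 mm → contributes +6 557 002 mm⁴
  web plate: d = 15.114 mm → contributes +1 088 360 mm⁴
  top plate: d = 78.114 mm → contributes +8 817 358 mm⁴
  hole: d = -49.886 mm → contributes −195 944 mm⁴
Total I = 16 266 776 mm⁴.

Ix ≈ 1.63 × 10⁷ mm⁴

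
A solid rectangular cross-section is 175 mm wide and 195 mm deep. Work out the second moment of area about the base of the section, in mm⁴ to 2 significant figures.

I_base ≈ 4.3 × 10⁸ mm⁴

The section: 175 × 195, A = 34 125 mm², y = 97.5 mm, Ī = 108 133 594 mm⁴.
Transfer it to the base of the section using Ī + A·d² with d = y − 0:
  the section: d = 97.5 mm → contributes +432 534 375 mm⁴
Total I = 432 534 375 mm⁴.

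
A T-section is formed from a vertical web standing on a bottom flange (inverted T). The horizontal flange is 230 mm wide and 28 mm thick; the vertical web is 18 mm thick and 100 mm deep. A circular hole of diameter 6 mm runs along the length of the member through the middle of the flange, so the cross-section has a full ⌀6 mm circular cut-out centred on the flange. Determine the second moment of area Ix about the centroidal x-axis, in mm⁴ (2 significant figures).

Ix ≈ 7.7 × 10⁶ mm⁴

Break the section into simple shapes (no overlaps), measuring from the bottom-left corner of the bounding box.
Flange: 230 × 28, A = 6 440 mm², y = 14 mm, Ī = 420 747 mm⁴.
Web: 18 × 100, A = 1 800 mm², y = 78 mm, Ī = 1 500 000 mm⁴.
Hole (subtracted): ⌀6, A = 28.27 mm², y = 14 mm, Ī = 63.62 mm⁴.
Centroid: ȳ = ΣA·y / ΣA = 28.03 mm.
Transfer each piece to the centroidal x-axis using Ī + A·d² with d = y − 28.03:
  flange: d = -14.03 mm → contributes +1 688 171 mm⁴
  web: d = 49.97 mm → contributes +5 994 832 mm⁴
  hole: d = -14.03 mm → contributes −5 628 mm⁴
Total I = 7 677 375 mm⁴.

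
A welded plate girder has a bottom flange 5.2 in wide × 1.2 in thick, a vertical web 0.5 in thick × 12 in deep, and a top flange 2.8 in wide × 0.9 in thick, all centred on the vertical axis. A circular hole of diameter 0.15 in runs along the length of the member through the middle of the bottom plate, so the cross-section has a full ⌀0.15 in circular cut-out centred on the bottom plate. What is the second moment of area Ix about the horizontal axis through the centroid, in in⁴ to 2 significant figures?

Ix ≈ 410 in⁴

Treat the section as a set of non-overlapping primitives; coordinates are from the bounding-box lower-left.
Bottom plate: 5.2 × 1.2, A = 6.24 in², y = 0.6 in, Ī = 0.7488 in⁴.
Web plate: 0.5 × 12, A = 6 in², y = 7.2 in, Ī = 72 in⁴.
Top plate: 2.8 × 0.9, A = 2.52 in², y = 13.65 in, Ī = 0.1701 in⁴.
Hole (subtracted): ⌀0.15, A = 0.01767 in², y = 0.6 in, Ī = 0.00002485 in⁴.
Centroid: ȳ = ΣA·y / ΣA = 5.517 in.
Transfer each piece to the horizontal axis through the centroid using Ī + A·d² with d = y − 5.517:
  bottom plate: d = -4.917 in → contributes +151.6 in⁴
  web plate: d = 1.683 in → contributes +89 in⁴
  top plate: d = 8.133 in → contributes +166.9 in⁴
  hole: d = -4.917 in → contributes −0.4272 in⁴
Total I = 407 in⁴.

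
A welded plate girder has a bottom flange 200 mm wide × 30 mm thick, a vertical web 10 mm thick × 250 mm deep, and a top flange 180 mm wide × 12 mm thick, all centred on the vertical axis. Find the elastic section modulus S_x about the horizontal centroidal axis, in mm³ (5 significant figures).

Treat the section as a set of non-overlapping primitives; coordinates are from the bounding-box lower-left.
Bottom plate: 200 × 30, A = 6 000 mm², y = 15 mm, Ī = 450 000 mm⁴.
Web plate: 10 × 250, A = 2 500 mm², y = 155 mm, Ī = 13 020 833 mm⁴.
Top plate: 180 × 12, A = 2 160 mm², y = 286 mm, Ī = 25 920 mm⁴.
Centroid: ȳ = ΣA·y / ΣA = 102.7448 mm.
Transfer each piece to the horizontal centroidal axis using Ī + A·d² with d = y − 102.7448:
  bottom plate: d = -87.74484 mm → contributes +46 644 942 mm⁴
  web plate: d = 52.25516 mm → contributes +19 847 338 mm⁴
  top plate: d = 183.2552 mm → contributes +72 564 020 mm⁴
Total I = 139 056 299 mm⁴.
Extreme fibre distance c = 189.2552 mm; S = I/c = 734755.7 mm³.

S_x ≈ 7.3476 × 10⁵ mm³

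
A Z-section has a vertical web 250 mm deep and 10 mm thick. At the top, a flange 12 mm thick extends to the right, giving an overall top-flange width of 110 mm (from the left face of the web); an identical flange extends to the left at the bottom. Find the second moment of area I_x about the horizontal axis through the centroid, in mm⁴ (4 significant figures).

Decompose the section into non-overlapping parts with the origin at the bottom-left of its bounding rectangle.
Web: 10 × 250, A = 2 500 mm², y = 125 mm, Ī = 13 020 833 mm⁴.
Top flange (beyond web): 100 × 12, A = 1 200 mm², y = 244 mm, Ī = 14 400 mm⁴.
Bottom flange (beyond web): 100 × 12, A = 1 200 mm², y = 6 mm, Ī = 14 400 mm⁴.
Centroid: ȳ = ΣA·y / ΣA = 125 mm.
Transfer each piece to the horizontal axis through the centroid using Ī + A·d² with d = y − 125:
  web: d = 0 mm → contributes +13 020 833 mm⁴
  top flange (beyond web): d = 119 mm → contributes +17 007 600 mm⁴
  bottom flange (beyond web): d = -119 mm → contributes +17 007 600 mm⁴
Total I = 47 036 033 mm⁴.

I_x ≈ 4.704 × 10⁷ mm⁴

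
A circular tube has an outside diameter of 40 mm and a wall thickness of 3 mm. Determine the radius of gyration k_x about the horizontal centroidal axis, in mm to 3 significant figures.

Split into non-overlapping primitives; take the origin at the lower-left of the bounding box.
Outer circle: ⌀40, A = 1256.6 mm², y = 20 mm, Ī = 125 664 mm⁴.
Bore (subtracted): ⌀34, A = 907.92 mm², y = 20 mm, Ī = 65 597 mm⁴.
By symmetry the centroid is at mid-height, ȳ = 20 mm.
All pieces are centred on the horizontal centroidal axis, so I = ΣĪ (holes subtracted) = 60 066 mm⁴.
Radius of gyration: k = √(I/A) = √(60 066 / 348.72) = 13.124 mm.

k_x ≈ 13.1 mm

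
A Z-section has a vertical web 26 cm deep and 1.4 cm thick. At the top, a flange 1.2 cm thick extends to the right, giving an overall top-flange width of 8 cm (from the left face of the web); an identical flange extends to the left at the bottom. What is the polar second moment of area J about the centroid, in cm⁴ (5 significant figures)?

J ≈ 4804.9 cm⁴

Break the section into simple shapes (no overlaps), measuring from the bottom-left corner of the bounding box.
Web: 1.4 × 26, A = 36.4 cm², y = 13 cm, Ī = 2050.533 cm⁴.
Top flange (beyond web): 6.6 × 1.2, A = 7.92 cm², y = 25.4 cm, Ī = 0.9504 cm⁴.
Bottom flange (beyond web): 6.6 × 1.2, A = 7.92 cm², y = 0.6 cm, Ī = 0.9504 cm⁴.
Centroid: ȳ = ΣA·y / ΣA = 13 cm.
Transfer each piece to the centroidal x-axis using Ī + A·d² with d = y − 13:
  web: d = 0 cm → contributes +2050.533 cm⁴
  top flange (beyond web): d = 12.4 cm → contributes +1218.73 cm⁴
  bottom flange (beyond web): d = -12.4 cm → contributes +1218.73 cm⁴
Total I = 4487.993 cm⁴.
For the y-axis: x̄ = 7.3 cm.
Repeating about the centroidal y-axis gives I_y = 316.8845 cm⁴.
Polar second moment: J = I_x + I_y = 4804.877 cm⁴.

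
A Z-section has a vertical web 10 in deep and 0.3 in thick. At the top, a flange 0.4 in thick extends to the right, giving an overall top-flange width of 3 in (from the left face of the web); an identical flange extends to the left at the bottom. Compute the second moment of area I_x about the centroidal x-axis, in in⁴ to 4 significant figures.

I_x ≈ 74.80 in⁴

Treat the section as a set of non-overlapping primitives; coordinates are from the bounding-box lower-left.
Web: 0.3 × 10, A = 3 in², y = 5 in, Ī = 25 in⁴.
Top flange (beyond web): 2.7 × 0.4, A = 1.08 in², y = 9.8 in, Ī = 0.0144 in⁴.
Bottom flange (beyond web): 2.7 × 0.4, A = 1.08 in², y = 0.2 in, Ī = 0.0144 in⁴.
Centroid: ȳ = ΣA·y / ΣA = 5 in.
Transfer each piece to the centroidal x-axis using Ī + A·d² with d = y − 5:
  web: d = 0 in → contributes +25 in⁴
  top flange (beyond web): d = 4.8 in → contributes +24.8976 in⁴
  bottom flange (beyond web): d = -4.8 in → contributes +24.8976 in⁴
Total I = 74.7952 in⁴.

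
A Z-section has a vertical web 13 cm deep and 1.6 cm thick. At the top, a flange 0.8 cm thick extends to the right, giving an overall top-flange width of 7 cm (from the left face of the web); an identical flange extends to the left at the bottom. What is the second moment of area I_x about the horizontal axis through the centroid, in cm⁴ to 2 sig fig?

I_x ≈ 610 cm⁴

Split into non-overlapping primitives; take the origin at the lower-left of the bounding box.
Web: 1.6 × 13, A = 20.8 cm², y = 6.5 cm, Ī = 292.9 cm⁴.
Top flange (beyond web): 5.4 × 0.8, A = 4.32 cm², y = 12.6 cm, Ī = 0.2304 cm⁴.
Bottom flange (beyond web): 5.4 × 0.8, A = 4.32 cm², y = 0.4 cm, Ī = 0.2304 cm⁴.
Centroid: ȳ = ΣA·y / ΣA = 6.5 cm.
Transfer each piece to the horizontal axis through the centroid using Ī + A·d² with d = y − 6.5:
  web: d = 0 cm → contributes +292.9 cm⁴
  top flange (beyond web): d = 6.1 cm → contributes +161 cm⁴
  bottom flange (beyond web): d = -6.1 cm → contributes +161 cm⁴
Total I = 614.9 cm⁴.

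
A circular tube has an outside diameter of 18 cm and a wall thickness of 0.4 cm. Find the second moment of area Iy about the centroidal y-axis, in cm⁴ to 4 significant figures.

Decompose the section into non-overlapping parts with the origin at the bottom-left of its bounding rectangle.
Outer circle: ⌀18, A = 254.469 cm², x = 9 cm, Ī = 5 153 cm⁴.
Bore (subtracted): ⌀17.2, A = 232.352 cm², x = 9 cm, Ī = 4296.19 cm⁴.
By symmetry the centroid is at mid-width, x̄ = 9 cm.
All pieces are centred on the centroidal y-axis, so I = ΣĪ (holes subtracted) = 856.805 cm⁴.

Iy ≈ 856.8 cm⁴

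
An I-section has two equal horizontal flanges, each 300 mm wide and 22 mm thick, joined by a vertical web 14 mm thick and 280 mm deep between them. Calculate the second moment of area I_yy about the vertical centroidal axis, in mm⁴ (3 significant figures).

I_yy ≈ 9.91 × 10⁷ mm⁴

Break the section into simple shapes (no overlaps), measuring from the bottom-left corner of the bounding box.
Bottom flange: 300 × 22, A = 6 600 mm², x = 150 mm, Ī = 49 500 000 mm⁴.
Web: 14 × 280, A = 3 920 mm², x = 150 mm, Ī = 64 027 mm⁴.
Top flange: 300 × 22, A = 6 600 mm², x = 150 mm, Ī = 49 500 000 mm⁴.
By symmetry the centroid is at mid-width, x̄ = 150 mm.
All pieces are centred on the vertical centroidal axis, so I = ΣĪ = 99 064 027 mm⁴.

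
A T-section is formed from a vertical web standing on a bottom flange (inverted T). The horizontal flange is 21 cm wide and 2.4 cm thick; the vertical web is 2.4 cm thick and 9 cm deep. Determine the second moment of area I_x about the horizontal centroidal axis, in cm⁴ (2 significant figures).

Treat the section as a set of non-overlapping primitives; coordinates are from the bounding-box lower-left.
Flange: 21 × 2.4, A = 50.4 cm², y = 1.2 cm, Ī = 24.19 cm⁴.
Web: 2.4 × 9, A = 21.6 cm², y = 6.9 cm, Ī = 145.8 cm⁴.
Centroid: ȳ = ΣA·y / ΣA = 2.91 cm.
Transfer each piece to the horizontal centroidal axis using Ī + A·d² with d = y − 2.91:
  flange: d = -1.71 cm → contributes +171.6 cm⁴
  web: d = 3.99 cm → contributes +489.7 cm⁴
Total I = 661.2 cm⁴.

I_x ≈ 660 cm⁴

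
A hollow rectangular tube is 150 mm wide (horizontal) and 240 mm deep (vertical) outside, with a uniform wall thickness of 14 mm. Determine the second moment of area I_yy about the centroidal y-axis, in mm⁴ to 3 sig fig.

I_yy ≈ 3.54 × 10⁷ mm⁴

Treat the section as a set of non-overlapping primitives; coordinates are from the bounding-box lower-left.
Outer rectangle: 150 × 240, A = 36 000 mm², x = 75 mm, Ī = 67 500 000 mm⁴.
Inner void (subtracted): 122 × 212, A = 25 864 mm², x = 75 mm, Ī = 32 079 981 mm⁴.
By symmetry the centroid is at mid-width, x̄ = 75 mm.
All pieces are centred on the centroidal y-axis, so I = ΣĪ (holes subtracted) = 35 420 019 mm⁴.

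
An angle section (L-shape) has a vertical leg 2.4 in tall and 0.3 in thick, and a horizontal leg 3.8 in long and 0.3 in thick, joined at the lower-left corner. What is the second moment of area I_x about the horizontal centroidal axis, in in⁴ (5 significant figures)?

I_x ≈ 0.82437 in⁴

Decompose the section into non-overlapping parts with the origin at the bottom-left of its bounding rectangle.
Vertical leg: 0.3 × 2.4, A = 0.72 in², y = 1.2 in, Ī = 0.3456 in⁴.
Horizontal leg (remainder): 3.5 × 0.3, A = 1.05 in², y = 0.15 in, Ī = 0.007875 in⁴.
Centroid: ȳ = ΣA·y / ΣA = 0.5771186 in.
Transfer each piece to the horizontal centroidal axis using Ī + A·d² with d = y − 0.5771186:
  vertical leg: d = 0.6228814 in → contributes +0.6249465 in⁴
  horizontal leg (remainder): d = -0.4271186 in → contributes +0.1994269 in⁴
Total I = 0.8243733 in⁴.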